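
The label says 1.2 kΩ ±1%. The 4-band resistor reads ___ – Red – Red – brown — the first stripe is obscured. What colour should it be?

brown

1200 Ω = 12 × 10^2.
The first band gives digit 1 of the significand, and 1 is brown.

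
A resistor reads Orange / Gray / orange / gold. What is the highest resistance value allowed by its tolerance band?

39900 Ω

Orange → 3 (first significant figure)
Grey → 8 (second significant figure)
Orange → ×10^3 multiplier
Gold → ±5% tolerance
38 × 1000 = 38000 Ω
Highest = 38000 × (1 + 5/100) = 39900 Ω.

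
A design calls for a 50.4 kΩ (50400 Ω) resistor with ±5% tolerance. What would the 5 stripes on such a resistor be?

green, black, yellow, red, gold

50400 Ω = 504 × 10^2.
5 → green
0 → black
4 → yellow
Multiplier 10^2 → red.
±5% tolerance → gold.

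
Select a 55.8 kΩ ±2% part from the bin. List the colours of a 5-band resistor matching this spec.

55800 Ω = 558 × 10^2.
5 → green
5 → green
8 → grey
Multiplier 10^2 → red.
±2% tolerance → red.

green, green, grey, red, red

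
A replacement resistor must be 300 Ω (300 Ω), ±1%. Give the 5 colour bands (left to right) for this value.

orange, black, black, black, brown

300 Ω = 300 × 10^0.
3 → orange
0 → black
0 → black
Multiplier 10^0 → black.
±1% tolerance → brown.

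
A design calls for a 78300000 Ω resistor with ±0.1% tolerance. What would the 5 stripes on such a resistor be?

78300000 Ω = 783 × 10^5.
7 → violet
8 → grey
3 → orange
Multiplier 10^5 → green.
±0.1% tolerance → violet.

violet, grey, orange, green, violet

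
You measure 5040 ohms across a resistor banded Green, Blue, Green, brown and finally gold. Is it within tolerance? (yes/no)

Green → 5 (first significant figure)
Blue → 6 (second significant figure)
Green → 5 (third significant figure)
Brown → ×10 multiplier
Gold → ±5% tolerance
565 × 10 = 5650 Ω
Allowed range: 5367.5 Ω to 5932.5 Ω.
5040 ohms lies outside that range.

no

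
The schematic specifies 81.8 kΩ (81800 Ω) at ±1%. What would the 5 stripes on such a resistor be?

81800 Ω = 818 × 10^2.
8 → grey
1 → brown
8 → grey
Multiplier 10^2 → red.
±1% tolerance → brown.

grey, brown, grey, red, brown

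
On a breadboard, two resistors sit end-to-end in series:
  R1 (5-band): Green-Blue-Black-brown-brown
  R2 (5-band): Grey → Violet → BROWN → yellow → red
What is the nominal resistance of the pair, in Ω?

8715600 Ω

R1: green, blue, black → 560; brown ×10 → 5600 Ω.
R2: grey, violet, brown → 871; yellow ×10^4 → 8710000 Ω.
Series: 5600 + 8710000 = 8715600 Ω.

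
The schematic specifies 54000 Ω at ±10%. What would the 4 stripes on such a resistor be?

green, yellow, orange, silver

54000 Ω = 54 × 10^3.
5 → green
4 → yellow
Multiplier 10^3 → orange.
±10% tolerance → silver.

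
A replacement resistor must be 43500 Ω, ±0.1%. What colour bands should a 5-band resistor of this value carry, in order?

yellow, orange, green, red, violet

43500 Ω = 435 × 10^2.
4 → yellow
3 → orange
5 → green
Multiplier 10^2 → red.
±0.1% tolerance → violet.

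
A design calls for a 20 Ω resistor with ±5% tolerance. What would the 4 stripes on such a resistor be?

red, black, black, gold

20 Ω = 20 × 10^0.
2 → red
0 → black
Multiplier 10^0 → black.
±5% tolerance → gold.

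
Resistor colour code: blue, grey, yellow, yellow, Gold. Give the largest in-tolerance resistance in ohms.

Blue → 6 (first significant figure)
Grey → 8 (second significant figure)
Yellow → 4 (third significant figure)
Yellow → ×10^4 multiplier
Gold → ±5% tolerance
684 × 10000 = 6840000 Ω
Largest = 6840000 × (1 + 5/100) = 7182000 Ω.

7182000 Ω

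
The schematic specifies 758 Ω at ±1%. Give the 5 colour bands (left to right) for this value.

758 Ω = 758 × 10^0.
7 → violet
5 → green
8 → grey
Multiplier 10^0 → black.
±1% tolerance → brown.

violet, green, grey, black, brown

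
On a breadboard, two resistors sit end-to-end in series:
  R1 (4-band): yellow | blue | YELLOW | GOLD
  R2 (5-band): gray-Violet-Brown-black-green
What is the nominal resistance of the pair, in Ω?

460871 Ω

R1: yellow, blue → 46; yellow ×10^4 → 460000 Ω.
R2: grey, violet, brown → 871; black ×1 → 871 Ω.
Series: 460000 + 871 = 460871 Ω.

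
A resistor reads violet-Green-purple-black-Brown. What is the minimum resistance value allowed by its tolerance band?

749.43 Ω

Violet → 7 (first significant figure)
Green → 5 (second significant figure)
Violet → 7 (third significant figure)
Black → ×1 multiplier
Brown → ±1% tolerance
757 × 1 = 757 Ω
Minimum = 757 × (1 − 1/100) = 749.43 Ω.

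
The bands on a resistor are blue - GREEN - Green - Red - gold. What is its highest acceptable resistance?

Blue → 6 (first significant figure)
Green → 5 (second significant figure)
Green → 5 (third significant figure)
Red → ×10^2 multiplier
Gold → ±5% tolerance
655 × 100 = 65500 Ω
Highest = 65500 × (1 + 5/100) = 68775 Ω.

68775 Ω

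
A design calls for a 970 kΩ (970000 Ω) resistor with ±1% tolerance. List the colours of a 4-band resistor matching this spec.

white, violet, yellow, brown

970000 Ω = 97 × 10^4.
9 → white
7 → violet
Multiplier 10^4 → yellow.
±1% tolerance → brown.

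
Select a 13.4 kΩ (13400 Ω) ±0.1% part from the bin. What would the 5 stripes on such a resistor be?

brown, orange, yellow, red, violet

13400 Ω = 134 × 10^2.
1 → brown
3 → orange
4 → yellow
Multiplier 10^2 → red.
±0.1% tolerance → violet.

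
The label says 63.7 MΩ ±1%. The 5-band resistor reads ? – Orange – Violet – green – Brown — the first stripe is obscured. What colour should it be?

63700000 Ω = 637 × 10^5.
The first band gives digit 6 of the significand, and 6 is blue.

blue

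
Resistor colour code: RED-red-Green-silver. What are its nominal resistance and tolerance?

2200000 Ω ±10%

Red → 2 (first significant figure)
Red → 2 (second significant figure)
Green → ×10^5 multiplier
Silver → ±10% tolerance
22 × 100000 = 2200000 Ω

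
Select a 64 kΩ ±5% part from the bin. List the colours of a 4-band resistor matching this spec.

blue, yellow, orange, gold

64000 Ω = 64 × 10^3.
6 → blue
4 → yellow
Multiplier 10^3 → orange.
±5% tolerance → gold.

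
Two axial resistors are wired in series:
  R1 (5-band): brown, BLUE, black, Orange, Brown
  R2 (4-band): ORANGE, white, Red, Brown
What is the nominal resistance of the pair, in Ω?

R1: brown, blue, black → 160; orange ×10^3 → 160000 Ω.
R2: orange, white → 39; red ×10^2 → 3900 Ω.
Series: 160000 + 3900 = 163900 Ω.

163900 Ω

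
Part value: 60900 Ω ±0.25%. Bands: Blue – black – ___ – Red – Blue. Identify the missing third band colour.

white

60900 Ω = 609 × 10^2.
The third band gives digit 9 of the significand, and 9 is white.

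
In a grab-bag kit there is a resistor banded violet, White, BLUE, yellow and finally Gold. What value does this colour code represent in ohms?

Violet → 7 (first significant figure)
White → 9 (second significant figure)
Blue → 6 (third significant figure)
Yellow → ×10^4 multiplier
796 × 10000 = 7960000 Ω

7960000 Ω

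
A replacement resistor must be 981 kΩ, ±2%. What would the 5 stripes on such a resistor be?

981000 Ω = 981 × 10^3.
9 → white
8 → grey
1 → brown
Multiplier 10^3 → orange.
±2% tolerance → red.

white, grey, brown, orange, red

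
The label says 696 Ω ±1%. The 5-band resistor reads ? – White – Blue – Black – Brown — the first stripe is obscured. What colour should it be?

696 Ω = 696 × 10^0.
The first band gives digit 6 of the significand, and 6 is blue.

blue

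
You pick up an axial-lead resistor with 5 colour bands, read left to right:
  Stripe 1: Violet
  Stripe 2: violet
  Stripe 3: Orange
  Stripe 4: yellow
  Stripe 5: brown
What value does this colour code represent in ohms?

Violet → 7 (first significant figure)
Violet → 7 (second significant figure)
Orange → 3 (third significant figure)
Yellow → ×10^4 multiplier
773 × 10000 = 7730000 Ω

7730000 Ω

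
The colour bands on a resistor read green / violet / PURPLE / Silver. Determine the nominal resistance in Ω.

570000000 Ω

Green → 5 (first significant figure)
Violet → 7 (second significant figure)
Violet → ×10^7 multiplier
57 × 10000000 = 570000000 Ω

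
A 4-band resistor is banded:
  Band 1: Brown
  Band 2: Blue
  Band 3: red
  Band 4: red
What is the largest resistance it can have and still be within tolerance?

1632 Ω

Brown → 1 (first significant figure)
Blue → 6 (second significant figure)
Red → ×10^2 multiplier
Red → ±2% tolerance
16 × 100 = 1600 Ω
Largest = 1600 × (1 + 2/100) = 1632 Ω.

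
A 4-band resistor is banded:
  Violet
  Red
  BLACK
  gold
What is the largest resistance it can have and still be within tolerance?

Violet → 7 (first significant figure)
Red → 2 (second significant figure)
Black → ×1 multiplier
Gold → ±5% tolerance
72 × 1 = 72 Ω
Largest = 72 × (1 + 5/100) = 75.6 Ω.

75.6 Ω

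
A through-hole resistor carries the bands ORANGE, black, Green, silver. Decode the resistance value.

3000000 Ω

Orange → 3 (first significant figure)
Black → 0 (second significant figure)
Green → ×10^5 multiplier
30 × 100000 = 3000000 Ω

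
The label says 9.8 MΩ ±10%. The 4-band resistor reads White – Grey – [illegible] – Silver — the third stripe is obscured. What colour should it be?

green

9800000 Ω = 98 × 10^5.
The third band is the multiplier, 10^5, which is green.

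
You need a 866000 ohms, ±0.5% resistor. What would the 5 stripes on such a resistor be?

grey, blue, blue, orange, green

866000 Ω = 866 × 10^3.
8 → grey
6 → blue
6 → blue
Multiplier 10^3 → orange.
±0.5% tolerance → green.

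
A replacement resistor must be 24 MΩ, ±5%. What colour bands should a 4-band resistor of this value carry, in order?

red, yellow, blue, gold

24000000 Ω = 24 × 10^6.
2 → red
4 → yellow
Multiplier 10^6 → blue.
±5% tolerance → gold.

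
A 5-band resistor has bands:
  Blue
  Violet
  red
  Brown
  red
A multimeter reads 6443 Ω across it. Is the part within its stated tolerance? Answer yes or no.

Blue → 6 (first significant figure)
Violet → 7 (second significant figure)
Red → 2 (third significant figure)
Brown → ×10 multiplier
Red → ±2% tolerance
672 × 10 = 6720 Ω
Allowed range: 6585.6 Ω to 6854.4 Ω.
6443 Ω lies outside that range.

no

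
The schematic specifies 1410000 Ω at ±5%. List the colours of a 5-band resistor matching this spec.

1410000 Ω = 141 × 10^4.
1 → brown
4 → yellow
1 → brown
Multiplier 10^4 → yellow.
±5% tolerance → gold.

brown, yellow, brown, yellow, gold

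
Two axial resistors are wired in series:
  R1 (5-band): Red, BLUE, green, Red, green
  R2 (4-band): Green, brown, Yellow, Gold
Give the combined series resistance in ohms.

536500 Ω

R1: red, blue, green → 265; red ×10^2 → 26500 Ω.
R2: green, brown → 51; yellow ×10^4 → 510000 Ω.
Series: 26500 + 510000 = 536500 Ω.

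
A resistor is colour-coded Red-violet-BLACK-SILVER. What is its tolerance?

±10%

The last band, silver, is the tolerance band.
Silver corresponds to ±10%.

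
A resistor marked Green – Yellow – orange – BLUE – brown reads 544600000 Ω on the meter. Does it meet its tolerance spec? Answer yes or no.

yes

Green → 5 (first significant figure)
Yellow → 4 (second significant figure)
Orange → 3 (third significant figure)
Blue → ×10^6 multiplier
Brown → ±1% tolerance
543 × 1000000 = 543000000 Ω
Allowed range: 537570000 Ω to 548430000 Ω.
544600000 Ω lies inside that range.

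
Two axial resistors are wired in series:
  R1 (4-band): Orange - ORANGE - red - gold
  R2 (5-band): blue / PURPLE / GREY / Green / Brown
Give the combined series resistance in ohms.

67803300 Ω

R1: orange, orange → 33; red ×10^2 → 3300 Ω.
R2: blue, violet, grey → 678; green ×10^5 → 67800000 Ω.
Series: 3300 + 67800000 = 67803300 Ω.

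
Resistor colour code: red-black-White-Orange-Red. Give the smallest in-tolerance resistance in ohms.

204820 Ω

Red → 2 (first significant figure)
Black → 0 (second significant figure)
White → 9 (third significant figure)
Orange → ×10^3 multiplier
Red → ±2% tolerance
209 × 1000 = 209000 Ω
Smallest = 209000 × (1 − 2/100) = 204820 Ω.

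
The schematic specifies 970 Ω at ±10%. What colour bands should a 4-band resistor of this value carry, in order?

970 Ω = 97 × 10^1.
9 → white
7 → violet
Multiplier 10^1 → brown.
±10% tolerance → silver.

white, violet, brown, silver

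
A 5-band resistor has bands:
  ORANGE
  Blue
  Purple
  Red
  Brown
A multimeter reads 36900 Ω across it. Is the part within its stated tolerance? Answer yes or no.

Orange → 3 (first significant figure)
Blue → 6 (second significant figure)
Violet → 7 (third significant figure)
Red → ×10^2 multiplier
Brown → ±1% tolerance
367 × 100 = 36700 Ω
Allowed range: 36333 Ω to 37067 Ω.
36900 Ω lies inside that range.

yes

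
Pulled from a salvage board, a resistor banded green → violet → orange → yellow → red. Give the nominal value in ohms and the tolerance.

Green → 5 (first significant figure)
Violet → 7 (second significant figure)
Orange → 3 (third significant figure)
Yellow → ×10^4 multiplier
Red → ±2% tolerance
573 × 10000 = 5730000 Ω

5730000 Ω ±2%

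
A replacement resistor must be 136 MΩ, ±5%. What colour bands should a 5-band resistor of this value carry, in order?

brown, orange, blue, blue, gold

136000000 Ω = 136 × 10^6.
1 → brown
3 → orange
6 → blue
Multiplier 10^6 → blue.
±5% tolerance → gold.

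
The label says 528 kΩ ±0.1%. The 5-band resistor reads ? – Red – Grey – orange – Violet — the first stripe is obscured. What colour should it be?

green

528000 Ω = 528 × 10^3.
The first band gives digit 5 of the significand, and 5 is green.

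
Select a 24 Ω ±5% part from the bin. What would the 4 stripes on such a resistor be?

red, yellow, black, gold

24 Ω = 24 × 10^0.
2 → red
4 → yellow
Multiplier 10^0 → black.
±5% tolerance → gold.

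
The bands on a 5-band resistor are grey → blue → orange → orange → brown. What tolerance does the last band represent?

The last band, brown, is the tolerance band.
Brown corresponds to ±1%.

±1%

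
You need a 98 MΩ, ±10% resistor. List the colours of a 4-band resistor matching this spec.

98000000 Ω = 98 × 10^6.
9 → white
8 → grey
Multiplier 10^6 → blue.
±10% tolerance → silver.

white, grey, blue, silver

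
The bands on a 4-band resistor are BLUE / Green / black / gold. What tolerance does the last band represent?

The last band, gold, is the tolerance band.
Gold corresponds to ±5%.

±5%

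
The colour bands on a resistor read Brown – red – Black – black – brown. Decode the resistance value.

Brown → 1 (first significant figure)
Red → 2 (second significant figure)
Black → 0 (third significant figure)
Black → ×1 multiplier
120 × 1 = 120 Ω

120 Ω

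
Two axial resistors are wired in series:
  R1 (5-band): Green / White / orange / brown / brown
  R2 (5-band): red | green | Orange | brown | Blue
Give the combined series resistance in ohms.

8460 Ω

R1: green, white, orange → 593; brown ×10 → 5930 Ω.
R2: red, green, orange → 253; brown ×10 → 2530 Ω.
Series: 5930 + 2530 = 8460 Ω.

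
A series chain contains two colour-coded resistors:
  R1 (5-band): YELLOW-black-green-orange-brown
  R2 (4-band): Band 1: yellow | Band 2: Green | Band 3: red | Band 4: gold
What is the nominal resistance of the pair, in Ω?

409500 Ω

R1: yellow, black, green → 405; orange ×10^3 → 405000 Ω.
R2: yellow, green → 45; red ×10^2 → 4500 Ω.
Series: 405000 + 4500 = 409500 Ω.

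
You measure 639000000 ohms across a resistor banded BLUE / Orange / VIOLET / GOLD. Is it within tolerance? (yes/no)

yes

Blue → 6 (first significant figure)
Orange → 3 (second significant figure)
Violet → ×10^7 multiplier
Gold → ±5% tolerance
63 × 10000000 = 630000000 Ω
Allowed range: 598500000 Ω to 661500000 Ω.
639000000 ohms lies inside that range.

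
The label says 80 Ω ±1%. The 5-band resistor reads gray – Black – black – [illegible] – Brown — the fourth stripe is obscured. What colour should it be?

80 Ω = 800 × 10^-1.
The fourth band is the multiplier, 10^-1, which is gold.

gold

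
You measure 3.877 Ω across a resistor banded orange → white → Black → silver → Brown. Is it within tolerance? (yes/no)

yes

Orange → 3 (first significant figure)
White → 9 (second significant figure)
Black → 0 (third significant figure)
Silver → ×0.01 multiplier
Brown → ±1% tolerance
390 × 0.01 = 3.9 Ω
Allowed range: 3.861 Ω to 3.939 Ω.
3.877 Ω lies inside that range.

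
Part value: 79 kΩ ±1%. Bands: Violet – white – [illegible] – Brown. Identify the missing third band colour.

orange

79000 Ω = 79 × 10^3.
The third band is the multiplier, 10^3, which is orange.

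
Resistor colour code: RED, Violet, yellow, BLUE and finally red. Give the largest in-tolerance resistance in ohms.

279480000 Ω

Red → 2 (first significant figure)
Violet → 7 (second significant figure)
Yellow → 4 (third significant figure)
Blue → ×10^6 multiplier
Red → ±2% tolerance
274 × 1000000 = 274000000 Ω
Largest = 274000000 × (1 + 2/100) = 279480000 Ω.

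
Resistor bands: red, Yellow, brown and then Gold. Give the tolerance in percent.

±5%

The last band, gold, is the tolerance band.
Gold corresponds to ±5%.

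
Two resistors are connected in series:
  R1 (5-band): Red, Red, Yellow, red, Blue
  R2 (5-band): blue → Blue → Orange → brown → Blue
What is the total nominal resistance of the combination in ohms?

R1: red, red, yellow → 224; red ×10^2 → 22400 Ω.
R2: blue, blue, orange → 663; brown ×10 → 6630 Ω.
Series: 22400 + 6630 = 29030 Ω.

29030 Ω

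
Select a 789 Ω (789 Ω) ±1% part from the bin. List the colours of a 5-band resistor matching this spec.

violet, grey, white, black, brown

789 Ω = 789 × 10^0.
7 → violet
8 → grey
9 → white
Multiplier 10^0 → black.
±1% tolerance → brown.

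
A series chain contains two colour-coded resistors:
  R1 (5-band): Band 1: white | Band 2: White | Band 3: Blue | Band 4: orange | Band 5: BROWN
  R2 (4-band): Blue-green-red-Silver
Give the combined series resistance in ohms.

1002500 Ω

R1: white, white, blue → 996; orange ×10^3 → 996000 Ω.
R2: blue, green → 65; red ×10^2 → 6500 Ω.
Series: 996000 + 6500 = 1002500 Ω.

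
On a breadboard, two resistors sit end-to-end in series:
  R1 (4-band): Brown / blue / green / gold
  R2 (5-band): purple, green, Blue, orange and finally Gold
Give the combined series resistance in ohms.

2356000 Ω

R1: brown, blue → 16; green ×10^5 → 1600000 Ω.
R2: violet, green, blue → 756; orange ×10^3 → 756000 Ω.
Series: 1600000 + 756000 = 2356000 Ω.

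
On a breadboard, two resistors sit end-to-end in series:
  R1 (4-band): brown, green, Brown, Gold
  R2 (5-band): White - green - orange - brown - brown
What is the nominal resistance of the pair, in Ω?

R1: brown, green → 15; brown ×10 → 150 Ω.
R2: white, green, orange → 953; brown ×10 → 9530 Ω.
Series: 150 + 9530 = 9680 Ω.

9680 Ω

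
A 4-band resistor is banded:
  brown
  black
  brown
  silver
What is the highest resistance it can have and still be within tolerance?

Brown → 1 (first significant figure)
Black → 0 (second significant figure)
Brown → ×10 multiplier
Silver → ±10% tolerance
10 × 10 = 100 Ω
Highest = 100 × (1 + 10/100) = 110 Ω.

110 Ω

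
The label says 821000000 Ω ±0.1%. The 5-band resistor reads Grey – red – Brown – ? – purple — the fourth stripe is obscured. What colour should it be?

821000000 Ω = 821 × 10^6.
The fourth band is the multiplier, 10^6, which is blue.

blue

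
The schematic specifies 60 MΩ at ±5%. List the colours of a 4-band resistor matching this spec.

60000000 Ω = 60 × 10^6.
6 → blue
0 → black
Multiplier 10^6 → blue.
±5% tolerance → gold.

blue, black, blue, gold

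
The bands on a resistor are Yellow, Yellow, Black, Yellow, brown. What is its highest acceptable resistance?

4444000 Ω

Yellow → 4 (first significant figure)
Yellow → 4 (second significant figure)
Black → 0 (third significant figure)
Yellow → ×10^4 multiplier
Brown → ±1% tolerance
440 × 10000 = 4400000 Ω
Highest = 4400000 × (1 + 1/100) = 4444000 Ω.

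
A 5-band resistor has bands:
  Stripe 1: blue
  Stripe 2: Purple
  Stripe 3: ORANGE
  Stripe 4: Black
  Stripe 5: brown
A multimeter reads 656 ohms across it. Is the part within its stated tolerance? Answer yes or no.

Blue → 6 (first significant figure)
Violet → 7 (second significant figure)
Orange → 3 (third significant figure)
Black → ×1 multiplier
Brown → ±1% tolerance
673 × 1 = 673 Ω
Allowed range: 666.27 Ω to 679.73 Ω.
656 ohms lies outside that range.

no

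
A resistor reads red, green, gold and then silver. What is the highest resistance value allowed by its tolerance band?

2.75 Ω

Red → 2 (first significant figure)
Green → 5 (second significant figure)
Gold → ×0.1 multiplier
Silver → ±10% tolerance
25 × 0.1 = 2.5 Ω
Highest = 2.5 × (1 + 10/100) = 2.75 Ω.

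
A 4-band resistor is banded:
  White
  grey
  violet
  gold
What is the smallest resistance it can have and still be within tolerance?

White → 9 (first significant figure)
Grey → 8 (second significant figure)
Violet → ×10^7 multiplier
Gold → ±5% tolerance
98 × 10000000 = 980000000 Ω
Smallest = 980000000 × (1 − 5/100) = 931000000 Ω.

931000000 Ω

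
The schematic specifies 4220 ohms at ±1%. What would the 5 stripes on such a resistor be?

yellow, red, red, brown, brown

4220 Ω = 422 × 10^1.
4 → yellow
2 → red
2 → red
Multiplier 10^1 → brown.
±1% tolerance → brown.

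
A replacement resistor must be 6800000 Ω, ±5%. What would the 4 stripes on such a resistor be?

blue, grey, green, gold

6800000 Ω = 68 × 10^5.
6 → blue
8 → grey
Multiplier 10^5 → green.
±5% tolerance → gold.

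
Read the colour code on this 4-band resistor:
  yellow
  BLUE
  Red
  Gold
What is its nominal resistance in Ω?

4600 Ω

Yellow → 4 (first significant figure)
Blue → 6 (second significant figure)
Red → ×10^2 multiplier
46 × 100 = 4600 Ω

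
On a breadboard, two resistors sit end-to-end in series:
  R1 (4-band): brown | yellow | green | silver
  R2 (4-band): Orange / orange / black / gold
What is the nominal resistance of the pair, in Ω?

R1: brown, yellow → 14; green ×10^5 → 1400000 Ω.
R2: orange, orange → 33; black ×1 → 33 Ω.
Series: 1400000 + 33 = 1400033 Ω.

1400033 Ω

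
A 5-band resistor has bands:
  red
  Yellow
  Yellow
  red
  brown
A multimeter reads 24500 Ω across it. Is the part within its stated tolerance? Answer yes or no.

Red → 2 (first significant figure)
Yellow → 4 (second significant figure)
Yellow → 4 (third significant figure)
Red → ×10^2 multiplier
Brown → ±1% tolerance
244 × 100 = 24400 Ω
Allowed range: 24156 Ω to 24644 Ω.
24500 Ω lies inside that range.

yes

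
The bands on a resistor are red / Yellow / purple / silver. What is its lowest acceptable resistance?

Red → 2 (first significant figure)
Yellow → 4 (second significant figure)
Violet → ×10^7 multiplier
Silver → ±10% tolerance
24 × 10000000 = 240000000 Ω
Lowest = 240000000 × (1 − 10/100) = 216000000 Ω.

216000000 Ω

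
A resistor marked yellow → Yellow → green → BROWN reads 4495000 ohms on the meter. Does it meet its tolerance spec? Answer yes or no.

no

Yellow → 4 (first significant figure)
Yellow → 4 (second significant figure)
Green → ×10^5 multiplier
Brown → ±1% tolerance
44 × 100000 = 4400000 Ω
Allowed range: 4356000 Ω to 4444000 Ω.
4495000 ohms lies outside that range.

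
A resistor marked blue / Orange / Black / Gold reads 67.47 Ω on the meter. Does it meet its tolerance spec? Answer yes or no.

no

Blue → 6 (first significant figure)
Orange → 3 (second significant figure)
Black → ×1 multiplier
Gold → ±5% tolerance
63 × 1 = 63 Ω
Allowed range: 59.85 Ω to 66.15 Ω.
67.47 Ω lies outside that range.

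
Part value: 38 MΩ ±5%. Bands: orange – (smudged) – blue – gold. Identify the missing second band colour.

38000000 Ω = 38 × 10^6.
The second band gives digit 8 of the significand, and 8 is grey.

grey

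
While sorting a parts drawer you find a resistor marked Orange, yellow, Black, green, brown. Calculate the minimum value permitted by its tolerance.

33660000 Ω

Orange → 3 (first significant figure)
Yellow → 4 (second significant figure)
Black → 0 (third significant figure)
Green → ×10^5 multiplier
Brown → ±1% tolerance
340 × 100000 = 34000000 Ω
Minimum = 34000000 × (1 − 1/100) = 33660000 Ω.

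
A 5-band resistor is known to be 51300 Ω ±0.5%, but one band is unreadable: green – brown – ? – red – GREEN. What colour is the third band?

orange

51300 Ω = 513 × 10^2.
The third band gives digit 3 of the significand, and 3 is orange.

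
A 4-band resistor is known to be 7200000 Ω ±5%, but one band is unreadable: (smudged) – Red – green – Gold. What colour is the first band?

7200000 Ω = 72 × 10^5.
The first band gives digit 7 of the significand, and 7 is violet.

violet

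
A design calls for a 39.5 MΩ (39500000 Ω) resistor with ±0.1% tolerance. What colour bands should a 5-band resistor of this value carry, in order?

orange, white, green, green, violet

39500000 Ω = 395 × 10^5.
3 → orange
9 → white
5 → green
Multiplier 10^5 → green.
±0.1% tolerance → violet.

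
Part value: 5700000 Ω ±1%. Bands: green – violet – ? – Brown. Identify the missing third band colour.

green

5700000 Ω = 57 × 10^5.
The third band is the multiplier, 10^5, which is green.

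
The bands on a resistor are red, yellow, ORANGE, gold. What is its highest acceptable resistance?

Red → 2 (first significant figure)
Yellow → 4 (second significant figure)
Orange → ×10^3 multiplier
Gold → ±5% tolerance
24 × 1000 = 24000 Ω
Highest = 24000 × (1 + 5/100) = 25200 Ω.

25200 Ω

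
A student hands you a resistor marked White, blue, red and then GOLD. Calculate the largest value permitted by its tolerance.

White → 9 (first significant figure)
Blue → 6 (second significant figure)
Red → ×10^2 multiplier
Gold → ±5% tolerance
96 × 100 = 9600 Ω
Largest = 9600 × (1 + 5/100) = 10080 Ω.

10080 Ω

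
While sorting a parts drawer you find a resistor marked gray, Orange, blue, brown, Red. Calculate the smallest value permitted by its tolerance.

8192.8 Ω

Grey → 8 (first significant figure)
Orange → 3 (second significant figure)
Blue → 6 (third significant figure)
Brown → ×10 multiplier
Red → ±2% tolerance
836 × 10 = 8360 Ω
Smallest = 8360 × (1 − 2/100) = 8192.8 Ω.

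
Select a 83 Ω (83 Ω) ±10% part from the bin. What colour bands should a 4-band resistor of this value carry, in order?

grey, orange, black, silver

83 Ω = 83 × 10^0.
8 → grey
3 → orange
Multiplier 10^0 → black.
±10% tolerance → silver.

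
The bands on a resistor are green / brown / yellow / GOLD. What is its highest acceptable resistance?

Green → 5 (first significant figure)
Brown → 1 (second significant figure)
Yellow → ×10^4 multiplier
Gold → ±5% tolerance
51 × 10000 = 510000 Ω
Highest = 510000 × (1 + 5/100) = 535500 Ω.

535500 Ω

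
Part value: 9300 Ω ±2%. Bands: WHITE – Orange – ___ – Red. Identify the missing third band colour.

9300 Ω = 93 × 10^2.
The third band is the multiplier, 10^2, which is red.

red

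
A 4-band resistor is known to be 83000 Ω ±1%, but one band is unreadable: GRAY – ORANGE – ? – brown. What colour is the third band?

orange

83000 Ω = 83 × 10^3.
The third band is the multiplier, 10^3, which is orange.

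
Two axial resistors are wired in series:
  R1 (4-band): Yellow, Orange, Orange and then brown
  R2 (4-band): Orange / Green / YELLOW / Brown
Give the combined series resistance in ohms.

393000 Ω

R1: yellow, orange → 43; orange ×10^3 → 43000 Ω.
R2: orange, green → 35; yellow ×10^4 → 350000 Ω.
Series: 43000 + 350000 = 393000 Ω.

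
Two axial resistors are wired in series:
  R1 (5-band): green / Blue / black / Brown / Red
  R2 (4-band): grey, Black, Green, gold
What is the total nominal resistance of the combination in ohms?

8005600 Ω

R1: green, blue, black → 560; brown ×10 → 5600 Ω.
R2: grey, black → 80; green ×10^5 → 8000000 Ω.
Series: 5600 + 8000000 = 8005600 Ω.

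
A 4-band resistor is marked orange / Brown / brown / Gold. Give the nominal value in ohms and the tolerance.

310 Ω ±5%

Orange → 3 (first significant figure)
Brown → 1 (second significant figure)
Brown → ×10 multiplier
Gold → ±5% tolerance
31 × 10 = 310 Ω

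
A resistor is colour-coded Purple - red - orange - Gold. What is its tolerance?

±5%

The last band, gold, is the tolerance band.
Gold corresponds to ±5%.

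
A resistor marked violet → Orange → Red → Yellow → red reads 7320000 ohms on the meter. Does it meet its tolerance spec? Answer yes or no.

yes

Violet → 7 (first significant figure)
Orange → 3 (second significant figure)
Red → 2 (third significant figure)
Yellow → ×10^4 multiplier
Red → ±2% tolerance
732 × 10000 = 7320000 Ω
Allowed range: 7173600 Ω to 7466400 Ω.
7320000 ohms lies inside that range.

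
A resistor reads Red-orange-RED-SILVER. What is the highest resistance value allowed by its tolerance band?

Red → 2 (first significant figure)
Orange → 3 (second significant figure)
Red → ×10^2 multiplier
Silver → ±10% tolerance
23 × 100 = 2300 Ω
Highest = 2300 × (1 + 10/100) = 2530 Ω.

2530 Ω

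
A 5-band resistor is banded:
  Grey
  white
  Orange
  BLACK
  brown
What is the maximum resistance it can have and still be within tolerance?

Grey → 8 (first significant figure)
White → 9 (second significant figure)
Orange → 3 (third significant figure)
Black → ×1 multiplier
Brown → ±1% tolerance
893 × 1 = 893 Ω
Maximum = 893 × (1 + 1/100) = 901.93 Ω.

901.93 Ω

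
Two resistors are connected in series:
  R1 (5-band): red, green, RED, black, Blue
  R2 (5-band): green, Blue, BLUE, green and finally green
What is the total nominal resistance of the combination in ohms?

R1: red, green, red → 252; black ×1 → 252 Ω.
R2: green, blue, blue → 566; green ×10^5 → 56600000 Ω.
Series: 252 + 56600000 = 56600252 Ω.

56600252 Ω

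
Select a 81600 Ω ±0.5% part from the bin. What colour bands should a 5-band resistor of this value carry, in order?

grey, brown, blue, red, green

81600 Ω = 816 × 10^2.
8 → grey
1 → brown
6 → blue
Multiplier 10^2 → red.
±0.5% tolerance → green.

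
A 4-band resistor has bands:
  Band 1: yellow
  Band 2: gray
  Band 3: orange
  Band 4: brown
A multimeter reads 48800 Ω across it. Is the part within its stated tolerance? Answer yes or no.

Yellow → 4 (first significant figure)
Grey → 8 (second significant figure)
Orange → ×10^3 multiplier
Brown → ±1% tolerance
48 × 1000 = 48000 Ω
Allowed range: 47520 Ω to 48480 Ω.
48800 Ω lies outside that range.

no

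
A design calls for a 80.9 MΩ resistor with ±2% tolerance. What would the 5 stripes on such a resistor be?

80900000 Ω = 809 × 10^5.
8 → grey
0 → black
9 → white
Multiplier 10^5 → green.
±2% tolerance → red.

grey, black, white, green, red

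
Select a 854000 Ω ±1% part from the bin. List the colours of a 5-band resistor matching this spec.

grey, green, yellow, orange, brown

854000 Ω = 854 × 10^3.
8 → grey
5 → green
4 → yellow
Multiplier 10^3 → orange.
±1% tolerance → brown.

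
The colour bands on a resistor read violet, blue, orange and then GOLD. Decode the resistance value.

Violet → 7 (first significant figure)
Blue → 6 (second significant figure)
Orange → ×10^3 multiplier
76 × 1000 = 76000 Ω

76000 Ω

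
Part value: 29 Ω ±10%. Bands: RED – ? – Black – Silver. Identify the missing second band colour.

white

29 Ω = 29 × 10^0.
The second band gives digit 9 of the significand, and 9 is white.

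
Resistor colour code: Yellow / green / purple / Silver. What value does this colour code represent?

450000000 Ω

Yellow → 4 (first significant figure)
Green → 5 (second significant figure)
Violet → ×10^7 multiplier
45 × 10000000 = 450000000 Ω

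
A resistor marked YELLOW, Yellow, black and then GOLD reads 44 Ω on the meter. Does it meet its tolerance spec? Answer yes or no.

yes

Yellow → 4 (first significant figure)
Yellow → 4 (second significant figure)
Black → ×1 multiplier
Gold → ±5% tolerance
44 × 1 = 44 Ω
Allowed range: 41.8 Ω to 46.2 Ω.
44 Ω lies inside that range.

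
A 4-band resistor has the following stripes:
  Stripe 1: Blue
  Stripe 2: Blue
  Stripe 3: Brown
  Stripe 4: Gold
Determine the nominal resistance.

660 Ω

Blue → 6 (first significant figure)
Blue → 6 (second significant figure)
Brown → ×10 multiplier
66 × 10 = 660 Ω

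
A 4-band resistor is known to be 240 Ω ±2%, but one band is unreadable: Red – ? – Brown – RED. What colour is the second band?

yellow

240 Ω = 24 × 10^1.
The second band gives digit 4 of the significand, and 4 is yellow.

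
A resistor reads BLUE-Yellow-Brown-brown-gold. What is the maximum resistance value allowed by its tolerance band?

Blue → 6 (first significant figure)
Yellow → 4 (second significant figure)
Brown → 1 (third significant figure)
Brown → ×10 multiplier
Gold → ±5% tolerance
641 × 10 = 6410 Ω
Maximum = 6410 × (1 + 5/100) = 6730.5 Ω.

6730.5 Ω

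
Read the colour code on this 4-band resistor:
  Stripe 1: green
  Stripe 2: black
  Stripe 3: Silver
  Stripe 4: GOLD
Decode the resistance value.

0.5 Ω

Green → 5 (first significant figure)
Black → 0 (second significant figure)
Silver → ×0.01 multiplier
50 × 0.01 = 0.5 Ω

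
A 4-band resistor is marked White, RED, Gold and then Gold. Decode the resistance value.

White → 9 (first significant figure)
Red → 2 (second significant figure)
Gold → ×0.1 multiplier
92 × 0.1 = 9.2 Ω

9.2 Ω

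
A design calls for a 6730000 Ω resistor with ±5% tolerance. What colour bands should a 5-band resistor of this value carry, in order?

blue, violet, orange, yellow, gold

6730000 Ω = 673 × 10^4.
6 → blue
7 → violet
3 → orange
Multiplier 10^4 → yellow.
±5% tolerance → gold.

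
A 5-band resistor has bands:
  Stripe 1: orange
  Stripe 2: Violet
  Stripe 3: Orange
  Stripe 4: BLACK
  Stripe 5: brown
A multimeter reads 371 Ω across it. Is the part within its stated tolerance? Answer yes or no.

yes

Orange → 3 (first significant figure)
Violet → 7 (second significant figure)
Orange → 3 (third significant figure)
Black → ×1 multiplier
Brown → ±1% tolerance
373 × 1 = 373 Ω
Allowed range: 369.27 Ω to 376.73 Ω.
371 Ω lies inside that range.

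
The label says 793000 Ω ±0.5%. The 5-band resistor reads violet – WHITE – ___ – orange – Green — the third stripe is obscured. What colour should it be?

orange

793000 Ω = 793 × 10^3.
The third band gives digit 3 of the significand, and 3 is orange.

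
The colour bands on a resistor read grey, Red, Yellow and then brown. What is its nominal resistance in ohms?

820000 Ω

Grey → 8 (first significant figure)
Red → 2 (second significant figure)
Yellow → ×10^4 multiplier
82 × 10000 = 820000 Ω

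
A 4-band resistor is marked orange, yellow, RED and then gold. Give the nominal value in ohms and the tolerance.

Orange → 3 (first significant figure)
Yellow → 4 (second significant figure)
Red → ×10^2 multiplier
Gold → ±5% tolerance
34 × 100 = 3400 Ω

3400 Ω ±5%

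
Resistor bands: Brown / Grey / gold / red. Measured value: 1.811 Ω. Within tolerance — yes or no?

yes

Brown → 1 (first significant figure)
Grey → 8 (second significant figure)
Gold → ×0.1 multiplier
Red → ±2% tolerance
18 × 0.1 = 1.8 Ω
Allowed range: 1.764 Ω to 1.836 Ω.
1.811 Ω lies inside that range.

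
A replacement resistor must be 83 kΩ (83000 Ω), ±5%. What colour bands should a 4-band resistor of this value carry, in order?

83000 Ω = 83 × 10^3.
8 → grey
3 → orange
Multiplier 10^3 → orange.
±5% tolerance → gold.

grey, orange, orange, gold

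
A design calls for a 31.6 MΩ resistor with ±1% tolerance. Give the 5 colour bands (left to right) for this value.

orange, brown, blue, green, brown

31600000 Ω = 316 × 10^5.
3 → orange
1 → brown
6 → blue
Multiplier 10^5 → green.
±1% tolerance → brown.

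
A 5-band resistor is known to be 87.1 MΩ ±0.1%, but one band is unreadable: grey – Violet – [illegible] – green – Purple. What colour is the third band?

87100000 Ω = 871 × 10^5.
The third band gives digit 1 of the significand, and 1 is brown.

brown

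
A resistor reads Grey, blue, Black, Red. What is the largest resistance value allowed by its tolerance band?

Grey → 8 (first significant figure)
Blue → 6 (second significant figure)
Black → ×1 multiplier
Red → ±2% tolerance
86 × 1 = 86 Ω
Largest = 86 × (1 + 2/100) = 87.72 Ω.

87.72 Ω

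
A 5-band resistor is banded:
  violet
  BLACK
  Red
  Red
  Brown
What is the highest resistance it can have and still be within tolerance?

70902 Ω

Violet → 7 (first significant figure)
Black → 0 (second significant figure)
Red → 2 (third significant figure)
Red → ×10^2 multiplier
Brown → ±1% tolerance
702 × 100 = 70200 Ω
Highest = 70200 × (1 + 1/100) = 70902 Ω.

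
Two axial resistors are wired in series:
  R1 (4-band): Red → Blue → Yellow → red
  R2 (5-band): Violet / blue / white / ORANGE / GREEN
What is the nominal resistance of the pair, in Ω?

1029000 Ω

R1: red, blue → 26; yellow ×10^4 → 260000 Ω.
R2: violet, blue, white → 769; orange ×10^3 → 769000 Ω.
Series: 260000 + 769000 = 1029000 Ω.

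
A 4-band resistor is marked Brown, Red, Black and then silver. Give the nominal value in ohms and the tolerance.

Brown → 1 (first significant figure)
Red → 2 (second significant figure)
Black → ×1 multiplier
Silver → ±10% tolerance
12 × 1 = 12 Ω

12 Ω ±10%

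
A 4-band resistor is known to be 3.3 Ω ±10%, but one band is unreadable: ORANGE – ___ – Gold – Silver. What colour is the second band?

3.3 Ω = 33 × 10^-1.
The second band gives digit 3 of the significand, and 3 is orange.

orange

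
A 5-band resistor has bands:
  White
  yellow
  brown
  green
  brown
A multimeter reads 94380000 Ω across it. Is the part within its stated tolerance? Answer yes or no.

yes

White → 9 (first significant figure)
Yellow → 4 (second significant figure)
Brown → 1 (third significant figure)
Green → ×10^5 multiplier
Brown → ±1% tolerance
941 × 100000 = 94100000 Ω
Allowed range: 93159000 Ω to 95041000 Ω.
94380000 Ω lies inside that range.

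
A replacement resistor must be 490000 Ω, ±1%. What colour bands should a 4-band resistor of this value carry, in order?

yellow, white, yellow, brown

490000 Ω = 49 × 10^4.
4 → yellow
9 → white
Multiplier 10^4 → yellow.
±1% tolerance → brown.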